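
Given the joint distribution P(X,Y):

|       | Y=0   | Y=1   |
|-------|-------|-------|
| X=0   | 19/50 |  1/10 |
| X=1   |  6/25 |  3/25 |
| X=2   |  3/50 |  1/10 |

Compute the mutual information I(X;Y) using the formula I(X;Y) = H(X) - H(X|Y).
0.0667 bits

I(X;Y) = H(X) - H(X|Y)

Marginal of X (row sums):
  P(X=0) = 19/50 + 1/10 = 12/25
  P(X=1) = 6/25 + 3/25 = 9/25
  P(X=2) = 3/50 + 1/10 = 4/25
H(X) = -[(12/25)·log₂(12/25) + (9/25)·log₂(9/25) + (4/25)·log₂(4/25)]
  = 0.5083 + 0.5306 + 0.4230 = 1.4619 bits

Marginal of Y (column sums):
  P(Y=0) = 19/50 + 6/25 + 3/50 = 17/25
  P(Y=1) = 1/10 + 3/25 + 1/10 = 8/25
H(X|Y) = Σ_y P(y)·H(X|Y=y):
  Y=0: P(Y=0) = 17/25, P(X|Y=0) = (19/34, 6/17, 3/34) → H(X|Y=0) = 1.3085
  Y=1: P(Y=1) = 8/25, P(X|Y=1) = (5/16, 3/8, 5/16) → H(X|Y=1) = 1.5794
H(X|Y) = (17/25)·1.3085 + (8/25)·1.5794 = 1.3952 bits

I(X;Y) = H(X) - H(X|Y) = 1.4619 - 1.3952 = 0.0667 bits

Cross-check via I(X;Y) = H(X) + H(Y) - H(X,Y): computing H(Y) from the column sums and H(X,Y) from the 6 cells in the same way gives H(Y) = 0.9044 bits and H(X,Y) = 2.2996 bits, so
I(X;Y) = 1.4619 + 0.9044 - 2.2996 = 0.0667 bits ✓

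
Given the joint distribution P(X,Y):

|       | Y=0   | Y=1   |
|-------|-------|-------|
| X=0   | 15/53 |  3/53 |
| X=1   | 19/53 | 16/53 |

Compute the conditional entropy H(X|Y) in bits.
0.8607 bits

H(X|Y) = H(X,Y) - H(Y)

H(X,Y) = -Σ_{x,y} P(x,y) log₂ P(x,y). Per-cell terms -P(x,y)·log₂P(x,y):
  X=0: 0.51539, 0.23451
  X=1: 0.53056, 0.52164
Sum of the 4 terms: H(X,Y) = 1.8021 bits

Marginal of Y (column sums):
  P(Y=0) = 15/53 + 19/53 = 34/53
  P(Y=1) = 3/53 + 16/53 = 19/53
H(Y) = -[(34/53)·log₂(34/53) + (19/53)·log₂(19/53)]
  = 0.41086 + 0.53056 = 0.9414 bits

H(X|Y) = H(X,Y) - H(Y) = 1.8021 - 0.9414 = 0.8607 bits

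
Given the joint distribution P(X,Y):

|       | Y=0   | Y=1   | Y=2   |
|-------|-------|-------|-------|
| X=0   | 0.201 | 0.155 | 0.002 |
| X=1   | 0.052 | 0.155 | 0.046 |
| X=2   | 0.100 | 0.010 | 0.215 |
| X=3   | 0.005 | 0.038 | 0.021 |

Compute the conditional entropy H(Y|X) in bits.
1.1401 bits

H(Y|X) = H(X,Y) - H(X)

H(X,Y) = -Σ_{x,y} P(x,y) log₂ P(x,y). Per-cell terms -P(x,y)·log₂P(x,y):
  X=0: 0.46526, 0.41690, 0.01793
  X=1: 0.22180, 0.41690, 0.20434
  X=2: 0.33219, 0.06644, 0.47678
  X=3: 0.03822, 0.17928, 0.11704
Sum of the 12 terms: H(X,Y) = 2.9531 bits

Marginal of X (row sums):
  P(X=0) = 0.201 + 0.155 + 0.002 = 0.358
  P(X=1) = 0.052 + 0.155 + 0.046 = 0.253
  P(X=2) = 0.100 + 0.010 + 0.215 = 0.325
  P(X=3) = 0.005 + 0.038 + 0.021 = 0.064
H(X) = -[0.358·log₂(0.358) + 0.253·log₂(0.253) + 0.325·log₂(0.325) + 0.064·log₂(0.064)]
  = 0.53054 + 0.50165 + 0.52698 + 0.25381 = 1.8130 bits

H(Y|X) = H(X,Y) - H(X) = 2.9531 - 1.8130 = 1.1401 bits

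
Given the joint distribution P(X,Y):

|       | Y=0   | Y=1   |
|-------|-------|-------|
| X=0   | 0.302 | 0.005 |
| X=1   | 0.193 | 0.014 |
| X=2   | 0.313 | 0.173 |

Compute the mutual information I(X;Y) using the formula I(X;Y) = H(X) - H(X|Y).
0.1384 bits

I(X;Y) = H(X) - H(X|Y)

Marginal of X (row sums):
  P(X=0) = 0.302 + 0.005 = 0.307
  P(X=1) = 0.193 + 0.014 = 0.207
  P(X=2) = 0.313 + 0.173 = 0.486
H(X) = -[0.307·log₂(0.307) + 0.207·log₂(0.207) + 0.486·log₂(0.486)]
  = 0.523033 + 0.470366 + 0.505912 = 1.49931 bits

Marginal of Y (column sums):
  P(Y=0) = 0.302 + 0.193 + 0.313 = 0.808
  P(Y=1) = 0.005 + 0.014 + 0.173 = 0.192
H(X|Y) = Σ_y P(y)·H(X|Y=y):
  Y=0: P(Y=0) = 0.808, P(X|Y=0) = (151/404, 193/808, 313/808) → H(X|Y=0) = 1.554105
  Y=1: P(Y=1) = 0.192, P(X|Y=1) = (5/192, 7/96, 173/192) → H(X|Y=1) = 0.547966
H(X|Y) = 0.808·1.554105 + 0.192·0.547966 = 1.36093 bits

I(X;Y) = H(X) - H(X|Y) = 1.49931 - 1.36093 = 0.1384 bits

Cross-check via I(X;Y) = H(X) + H(Y) - H(X,Y): computing H(Y) from the column sums and H(X,Y) from the 6 cells in the same way gives H(Y) = 0.70564 bits and H(X,Y) = 2.06656 bits, so
I(X;Y) = 1.49931 + 0.70564 - 2.06656 = 0.1384 bits ✓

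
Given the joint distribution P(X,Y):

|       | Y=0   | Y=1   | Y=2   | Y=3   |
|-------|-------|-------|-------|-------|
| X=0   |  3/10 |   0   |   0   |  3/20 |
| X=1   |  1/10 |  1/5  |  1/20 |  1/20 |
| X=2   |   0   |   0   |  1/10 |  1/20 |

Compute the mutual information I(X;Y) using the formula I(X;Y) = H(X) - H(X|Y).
0.6527 bits

I(X;Y) = H(X) - H(X|Y)

Marginal of X (row sums):
  P(X=0) = 3/10 + 0 + 0 + 3/20 = 9/20
  P(X=1) = 1/10 + 1/5 + 1/20 + 1/20 = 2/5
  P(X=2) = 0 + 0 + 1/10 + 1/20 = 3/20
H(X) = -[(9/20)·log₂(9/20) + (2/5)·log₂(2/5) + (3/20)·log₂(3/20)]
  = 0.5184 + 0.5288 + 0.4105 = 1.4577 bits

Marginal of Y (column sums):
  P(Y=0) = 3/10 + 1/10 + 0 = 2/5
  P(Y=1) = 0 + 1/5 + 0 = 1/5
  P(Y=2) = 0 + 1/20 + 1/10 = 3/20
  P(Y=3) = 3/20 + 1/20 + 1/20 = 1/4
H(X|Y) = Σ_y P(y)·H(X|Y=y):
  Y=0: P(Y=0) = 2/5, P(X|Y=0) = (3/4, 1/4, 0) → H(X|Y=0) = 0.8113
  Y=1: P(Y=1) = 1/5, P(X|Y=1) = (0, 1, 0) → H(X|Y=1) = 0.0000
  Y=2: P(Y=2) = 3/20, P(X|Y=2) = (0, 1/3, 2/3) → H(X|Y=2) = 0.9183
  Y=3: P(Y=3) = 1/4, P(X|Y=3) = (3/5, 1/5, 1/5) → H(X|Y=3) = 1.3710
H(X|Y) = (2/5)·0.8113 + (1/5)·0.0000 + (3/20)·0.9183 + (1/4)·1.3710 = 0.8050 bits

I(X;Y) = H(X) - H(X|Y) = 1.4577 - 0.8050 = 0.6527 bits

Cross-check via I(X;Y) = H(X) + H(Y) - H(X,Y): computing H(Y) from the column sums and H(X,Y) from the 12 cells in the same way gives H(Y) = 1.9037 bits and H(X,Y) = 2.7087 bits, so
I(X;Y) = 1.4577 + 1.9037 - 2.7087 = 0.6527 bits ✓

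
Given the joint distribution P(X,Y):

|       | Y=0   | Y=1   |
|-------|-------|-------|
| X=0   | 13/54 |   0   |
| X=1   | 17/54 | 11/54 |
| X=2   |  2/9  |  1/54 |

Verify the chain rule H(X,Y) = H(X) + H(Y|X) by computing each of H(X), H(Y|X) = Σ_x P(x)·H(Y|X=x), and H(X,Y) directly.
H(X) = 1.4805 bits, H(Y|X) = 0.5954 bits, H(X,Y) = 2.0759 bits

Marginal of X (row sums):
  P(X=0) = 13/54 + 0 = 13/54
  P(X=1) = 17/54 + 11/54 = 14/27
  P(X=2) = 2/9 + 1/54 = 13/54
H(X) = -[(13/54)·log₂(13/54) + (14/27)·log₂(14/27) + (13/54)·log₂(13/54)]
  = 0.4946 + 0.4913 + 0.4946 = 1.4805 bits

H(Y|X) = Σ_x P(x)·H(Y|X=x):
  X=0: P(X=0) = 13/54, P(Y|X=0) = (1, 0) → H(Y|X=0) = 0.0000
  X=1: P(X=1) = 14/27, P(Y|X=1) = (17/28, 11/28) → H(Y|X=1) = 0.9666
  X=2: P(X=2) = 13/54, P(Y|X=2) = (12/13, 1/13) → H(Y|X=2) = 0.3912
H(Y|X) = (13/54)·0.0000 + (14/27)·0.9666 + (13/54)·0.3912 = 0.5954 bits

H(X,Y) = -Σ_{x,y} P(x,y) log₂ P(x,y). Per-cell terms -P(x,y)·log₂P(x,y):
  X=0: 0.4946, 0.0000
  X=1: 0.5249, 0.4676
  X=2: 0.4822, 0.1066
  (cells with P = 0 contribute 0)
Sum of the 6 terms: H(X,Y) = 2.0759 bits

Chain rule check:
  H(X) + H(Y|X) = 1.4805 + 0.5954 = 2.0759 bits
  H(X,Y) = 2.0759 bits
✓ Chain rule verified.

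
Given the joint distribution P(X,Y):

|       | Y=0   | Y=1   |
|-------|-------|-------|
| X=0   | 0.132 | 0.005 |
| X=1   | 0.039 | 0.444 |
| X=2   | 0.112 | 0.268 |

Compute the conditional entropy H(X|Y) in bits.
1.1298 bits

H(X|Y) = H(X,Y) - H(Y)

H(X,Y) = -Σ_{x,y} P(x,y) log₂ P(x,y). Per-cell terms -P(x,y)·log₂P(x,y):
  X=0: 0.38562, 0.03822
  X=1: 0.18253, 0.52009
  X=2: 0.35374, 0.50912
Sum of the 6 terms: H(X,Y) = 1.9893 bits

Marginal of Y (column sums):
  P(Y=0) = 0.132 + 0.039 + 0.112 = 0.283
  P(Y=1) = 0.005 + 0.444 + 0.268 = 0.717
H(Y) = -[0.283·log₂(0.283) + 0.717·log₂(0.717)]
  = 0.51538 + 0.34413 = 0.8595 bits

H(X|Y) = H(X,Y) - H(Y) = 1.9893 - 0.8595 = 1.1298 bits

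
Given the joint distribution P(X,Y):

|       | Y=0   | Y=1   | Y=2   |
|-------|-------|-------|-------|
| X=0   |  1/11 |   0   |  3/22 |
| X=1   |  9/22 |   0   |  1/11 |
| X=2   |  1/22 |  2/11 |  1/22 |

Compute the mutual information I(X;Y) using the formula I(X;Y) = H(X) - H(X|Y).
0.5313 bits

I(X;Y) = H(X) - H(X|Y)

Marginal of X (row sums):
  P(X=0) = 1/11 + 0 + 3/22 = 5/22
  P(X=1) = 9/22 + 0 + 1/11 = 1/2
  P(X=2) = 1/22 + 2/11 + 1/22 = 3/11
H(X) = -[(5/22)·log₂(5/22) + (1/2)·log₂(1/2) + (3/11)·log₂(3/11)]
  = 0.4858 + 0.5000 + 0.5112 = 1.4970 bits

Marginal of Y (column sums):
  P(Y=0) = 1/11 + 9/22 + 1/22 = 6/11
  P(Y=1) = 0 + 0 + 2/11 = 2/11
  P(Y=2) = 3/22 + 1/11 + 1/22 = 3/11
H(X|Y) = Σ_y P(y)·H(X|Y=y):
  Y=0: P(Y=0) = 6/11, P(X|Y=0) = (1/6, 3/4, 1/12) → H(X|Y=0) = 1.0409
  Y=1: P(Y=1) = 2/11, P(X|Y=1) = (0, 0, 1) → H(X|Y=1) = 0.0000
  Y=2: P(Y=2) = 3/11, P(X|Y=2) = (1/2, 1/3, 1/6) → H(X|Y=2) = 1.4591
H(X|Y) = (6/11)·1.0409 + (2/11)·0.0000 + (3/11)·1.4591 = 0.9657 bits

I(X;Y) = H(X) - H(X|Y) = 1.4970 - 0.9657 = 0.5313 bits

Cross-check via I(X;Y) = H(X) + H(Y) - H(X,Y): computing H(Y) from the column sums and H(X,Y) from the 9 cells in the same way gives H(Y) = 1.4354 bits and H(X,Y) = 2.4011 bits, so
I(X;Y) = 1.4970 + 1.4354 - 2.4011 = 0.5313 bits ✓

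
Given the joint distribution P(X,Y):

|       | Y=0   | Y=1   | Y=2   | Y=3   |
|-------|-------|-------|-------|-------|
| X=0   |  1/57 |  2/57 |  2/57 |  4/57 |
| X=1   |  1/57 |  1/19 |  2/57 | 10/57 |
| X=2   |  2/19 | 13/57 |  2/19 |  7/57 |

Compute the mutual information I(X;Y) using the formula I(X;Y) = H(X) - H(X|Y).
0.1084 bits

I(X;Y) = H(X) - H(X|Y)

Marginal of X (row sums):
  P(X=0) = 1/57 + 2/57 + 2/57 + 4/57 = 3/19
  P(X=1) = 1/57 + 1/19 + 2/57 + 10/57 = 16/57
  P(X=2) = 2/19 + 13/57 + 2/19 + 7/57 = 32/57
H(X) = -[(3/19)·log₂(3/19) + (16/57)·log₂(16/57) + (32/57)·log₂(32/57)]
  = 0.4204682 + 0.5144954 + 0.4675874 = 1.402551 bits

Marginal of Y (column sums):
  P(Y=0) = 1/57 + 1/57 + 2/19 = 8/57
  P(Y=1) = 2/57 + 1/19 + 13/57 = 6/19
  P(Y=2) = 2/57 + 2/57 + 2/19 = 10/57
  P(Y=3) = 4/57 + 10/57 + 7/57 = 7/19
H(X|Y) = Σ_y P(y)·H(X|Y=y):
  Y=0: P(Y=0) = 8/57, P(X|Y=0) = (1/8, 1/8, 3/4) → H(X|Y=0) = 1.0612781
  Y=1: P(Y=1) = 6/19, P(X|Y=1) = (1/9, 1/6, 13/18) → H(X|Y=1) = 1.1221137
  Y=2: P(Y=2) = 10/57, P(X|Y=2) = (1/5, 1/5, 3/5) → H(X|Y=2) = 1.3709506
  Y=3: P(Y=3) = 7/19, P(X|Y=3) = (4/21, 10/21, 1/3) → H(X|Y=3) = 1.4937095
H(X|Y) = (8/57)·1.0612781 + (6/19)·1.1221137 + (10/57)·1.3709506 + (7/19)·1.4937095 = 1.294135 bits

I(X;Y) = H(X) - H(X|Y) = 1.402551 - 1.294135 = 0.1084 bits

Cross-check via I(X;Y) = H(X) + H(Y) - H(X,Y): computing H(Y) from the column sums and H(X,Y) from the 12 cells in the same way gives H(Y) = 1.894002 bits and H(X,Y) = 3.188137 bits, so
I(X;Y) = 1.402551 + 1.894002 - 3.188137 = 0.1084 bits ✓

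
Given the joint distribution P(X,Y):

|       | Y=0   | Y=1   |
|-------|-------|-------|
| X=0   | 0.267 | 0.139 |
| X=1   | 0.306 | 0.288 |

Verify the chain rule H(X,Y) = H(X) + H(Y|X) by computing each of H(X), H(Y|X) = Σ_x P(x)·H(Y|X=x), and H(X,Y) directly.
H(X) = 0.9744 bits, H(Y|X) = 0.9700 bits, H(X,Y) = 1.9443 bits

Marginal of X (row sums):
  P(X=0) = 0.267 + 0.139 = 0.406
  P(X=1) = 0.306 + 0.288 = 0.594
H(X) = -[0.406·log₂(0.406) + 0.594·log₂(0.594)]
  = 0.527982 + 0.446370 = 0.9744 bits

H(Y|X) = Σ_x P(x)·H(Y|X=x):
  X=0: P(X=0) = 0.406, P(Y|X=0) = (267/406, 139/406) → H(Y|X=0) = 0.927063
  X=1: P(X=1) = 0.594, P(Y|X=1) = (17/33, 16/33) → H(Y|X=1) = 0.999338
H(Y|X) = 0.406·0.927063 + 0.594·0.999338 = 0.9700 bits

H(X,Y) = -Σ_{x,y} P(x,y) log₂ P(x,y). Per-cell terms -P(x,y)·log₂P(x,y):
  X=0: 0.508659, 0.395711
  X=1: 0.522769, 0.517207
Sum of the 4 terms: H(X,Y) = 1.9443 bits

Chain rule check:
  H(X) + H(Y|X) = 0.9744 + 0.9700 = 1.9444 bits
  H(X,Y) = 1.9443 bits
✓ Chain rule verified (Δ = 0.0001 is 4-dp rounding noise: each of the three values was rounded independently).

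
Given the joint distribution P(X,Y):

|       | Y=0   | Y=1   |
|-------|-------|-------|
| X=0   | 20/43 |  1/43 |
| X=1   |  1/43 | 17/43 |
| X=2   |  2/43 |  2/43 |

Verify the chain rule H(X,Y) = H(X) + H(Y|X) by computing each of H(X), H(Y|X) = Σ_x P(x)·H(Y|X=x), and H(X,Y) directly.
H(X) = 1.3496 bits, H(Y|X) = 0.3575 bits, H(X,Y) = 1.7071 bits

Marginal of X (row sums):
  P(X=0) = 20/43 + 1/43 = 21/43
  P(X=1) = 1/43 + 17/43 = 18/43
  P(X=2) = 2/43 + 2/43 = 4/43
H(X) = -[(21/43)·log₂(21/43) + (18/43)·log₂(18/43) + (4/43)·log₂(4/43)]
  = 0.5050 + 0.5259 + 0.3187 = 1.3496 bits

H(Y|X) = Σ_x P(x)·H(Y|X=x):
  X=0: P(X=0) = 21/43, P(Y|X=0) = (20/21, 1/21) → H(Y|X=0) = 0.2762
  X=1: P(X=1) = 18/43, P(Y|X=1) = (1/18, 17/18) → H(Y|X=1) = 0.3095
  X=2: P(X=2) = 4/43, P(Y|X=2) = (1/2, 1/2) → H(Y|X=2) = 1.0000
H(Y|X) = (21/43)·0.2762 + (18/43)·0.3095 + (4/43)·1.0000 = 0.3575 bits

H(X,Y) = -Σ_{x,y} P(x,y) log₂ P(x,y). Per-cell terms -P(x,y)·log₂P(x,y):
  X=0: 0.5136, 0.1262
  X=1: 0.1262, 0.5293
  X=2: 0.2059, 0.2059
Sum of the 6 terms: H(X,Y) = 1.7071 bits

Chain rule check:
  H(X) + H(Y|X) = 1.3496 + 0.3575 = 1.7071 bits
  H(X,Y) = 1.7071 bits
✓ Chain rule verified.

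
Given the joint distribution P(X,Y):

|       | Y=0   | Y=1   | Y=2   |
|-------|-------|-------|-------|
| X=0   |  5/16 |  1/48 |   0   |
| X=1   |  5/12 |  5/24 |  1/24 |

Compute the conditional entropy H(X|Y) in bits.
0.8191 bits

H(X|Y) = H(X,Y) - H(Y)

H(X,Y) = -Σ_{x,y} P(x,y) log₂ P(x,y). Per-cell terms -P(x,y)·log₂P(x,y):
  X=0: 0.52440, 0.11635, 0.00000
  X=1: 0.52626, 0.47147, 0.19104
  (cells with P = 0 contribute 0)
Sum of the 6 terms: H(X,Y) = 1.8295 bits

Marginal of Y (column sums):
  P(Y=0) = 5/16 + 5/12 = 35/48
  P(Y=1) = 1/48 + 5/24 = 11/48
  P(Y=2) = 0 + 1/24 = 1/24
H(Y) = -[(35/48)·log₂(35/48) + (11/48)·log₂(11/48) + (1/24)·log₂(1/24)]
  = 0.33227 + 0.48710 + 0.19104 = 1.0104 bits

H(X|Y) = H(X,Y) - H(Y) = 1.8295 - 1.0104 = 0.8191 bits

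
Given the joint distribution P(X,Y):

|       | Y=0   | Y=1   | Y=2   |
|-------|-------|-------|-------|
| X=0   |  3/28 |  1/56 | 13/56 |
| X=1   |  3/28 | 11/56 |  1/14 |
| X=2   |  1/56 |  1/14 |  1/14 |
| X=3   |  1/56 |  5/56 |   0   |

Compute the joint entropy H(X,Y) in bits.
3.0790 bits

H(X,Y) = -Σ_{x,y} P(x,y) log₂ P(x,y). Per-cell terms -P(x,y)·log₂P(x,y):
  X=0: 0.34526, 0.10370, 0.48911
  X=1: 0.34526, 0.46120, 0.27195
  X=2: 0.10370, 0.27195, 0.27195
  X=3: 0.10370, 0.31120, 0.00000
  (cells with P = 0 contribute 0)
Sum of the 12 terms: H(X,Y) = 3.0790 bits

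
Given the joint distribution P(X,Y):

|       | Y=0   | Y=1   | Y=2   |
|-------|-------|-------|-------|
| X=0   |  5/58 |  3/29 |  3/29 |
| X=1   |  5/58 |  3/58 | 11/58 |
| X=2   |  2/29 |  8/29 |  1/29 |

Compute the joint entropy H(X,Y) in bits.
2.9089 bits

H(X,Y) = -Σ_{x,y} P(x,y) log₂ P(x,y). Per-cell terms -P(x,y)·log₂P(x,y):
  X=0: 0.30483, 0.33859, 0.33859
  X=1: 0.30483, 0.22102, 0.45490
  X=2: 0.26607, 0.51255, 0.16752
Sum of the 9 terms: H(X,Y) = 2.9089 bits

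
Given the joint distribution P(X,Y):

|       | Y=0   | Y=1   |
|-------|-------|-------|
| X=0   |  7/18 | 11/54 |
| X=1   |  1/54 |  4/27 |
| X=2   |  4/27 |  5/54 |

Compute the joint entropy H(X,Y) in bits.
2.2382 bits

H(X,Y) = -Σ_{x,y} P(x,y) log₂ P(x,y). Per-cell terms -P(x,y)·log₂P(x,y):
  X=0: 0.5299, 0.4676
  X=1: 0.1066, 0.4081
  X=2: 0.4081, 0.3179
Sum of the 6 terms: H(X,Y) = 2.2382 bits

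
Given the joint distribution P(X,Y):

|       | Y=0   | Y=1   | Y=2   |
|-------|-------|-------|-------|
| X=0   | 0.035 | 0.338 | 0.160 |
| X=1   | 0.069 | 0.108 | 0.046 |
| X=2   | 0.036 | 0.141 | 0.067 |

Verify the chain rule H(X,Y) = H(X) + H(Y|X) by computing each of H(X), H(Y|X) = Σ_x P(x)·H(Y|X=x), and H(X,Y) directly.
H(X) = 1.4632 bits, H(Y|X) = 1.3078 bits, H(X,Y) = 2.7709 bits

Marginal of X (row sums):
  P(X=0) = 0.035 + 0.338 + 0.160 = 0.533
  P(X=1) = 0.069 + 0.108 + 0.046 = 0.223
  P(X=2) = 0.036 + 0.141 + 0.067 = 0.244
H(X) = -[0.533·log₂(0.533) + 0.223·log₂(0.223) + 0.244·log₂(0.244)]
  = 0.48385 + 0.48277 + 0.49655 = 1.4632 bits

H(Y|X) = Σ_x P(x)·H(Y|X=x):
  X=0: P(X=0) = 0.533, P(Y|X=0) = (35/533, 26/41, 160/533) → H(Y|X=0) = 1.19583
  X=1: P(X=1) = 0.223, P(Y|X=1) = (69/223, 108/223, 46/223) → H(Y|X=1) = 1.50000
  X=2: P(X=2) = 0.244, P(Y|X=2) = (9/61, 141/244, 67/244) → H(Y|X=2) = 1.37655
H(Y|X) = 0.533·1.19583 + 0.223·1.50000 + 0.244·1.37655 = 1.3078 bits

H(X,Y) = -Σ_{x,y} P(x,y) log₂ P(x,y). Per-cell terms -P(x,y)·log₂P(x,y):
  X=0: 0.16928, 0.52894, 0.42302
  X=1: 0.26615, 0.34678, 0.20434
  X=2: 0.17265, 0.39850, 0.26128
Sum of the 9 terms: H(X,Y) = 2.7709 bits

Chain rule check:
  H(X) + H(Y|X) = 1.4632 + 1.3078 = 2.7710 bits
  H(X,Y) = 2.7709 bits
✓ Chain rule verified (Δ = 0.0001 is 4-dp rounding noise: each of the three values was rounded independently).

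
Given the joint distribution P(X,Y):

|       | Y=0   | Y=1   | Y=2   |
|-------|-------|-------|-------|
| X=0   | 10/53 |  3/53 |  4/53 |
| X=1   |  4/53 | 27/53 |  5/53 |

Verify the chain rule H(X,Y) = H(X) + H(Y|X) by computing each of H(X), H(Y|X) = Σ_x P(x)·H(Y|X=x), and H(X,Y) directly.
H(X) = 0.9052 bits, H(Y|X) = 1.1630 bits, H(X,Y) = 2.0682 bits

Marginal of X (row sums):
  P(X=0) = 10/53 + 3/53 + 4/53 = 17/53
  P(X=1) = 4/53 + 27/53 + 5/53 = 36/53
H(X) = -[(17/53)·log₂(17/53) + (36/53)·log₂(36/53)]
  = 0.52618 + 0.37902 = 0.9052 bits

H(Y|X) = Σ_x P(x)·H(Y|X=x):
  X=0: P(X=0) = 17/53, P(Y|X=0) = (10/17, 3/17, 4/17) → H(Y|X=0) = 1.38310
  X=1: P(X=1) = 36/53, P(Y|X=1) = (1/9, 3/4, 5/36) → H(Y|X=1) = 1.05905
H(Y|X) = (17/53)·1.38310 + (36/53)·1.05905 = 1.1630 bits

H(X,Y) = -Σ_{x,y} P(x,y) log₂ P(x,y). Per-cell terms -P(x,y)·log₂P(x,y):
  X=0: 0.45396, 0.23451, 0.28135
  X=1: 0.28135, 0.49570, 0.32132
Sum of the 6 terms: H(X,Y) = 2.0682 bits

Chain rule check:
  H(X) + H(Y|X) = 0.9052 + 1.1630 = 2.0682 bits
  H(X,Y) = 2.0682 bits
✓ Chain rule verified.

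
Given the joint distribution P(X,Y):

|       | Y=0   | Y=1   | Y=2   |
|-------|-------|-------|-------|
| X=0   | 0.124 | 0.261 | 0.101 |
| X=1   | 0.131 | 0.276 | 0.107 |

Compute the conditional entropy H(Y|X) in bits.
1.4556 bits

H(Y|X) = H(X,Y) - H(X)

H(X,Y) = -Σ_{x,y} P(x,y) log₂ P(x,y). Per-cell terms -P(x,y)·log₂P(x,y):
  X=0: 0.3734, 0.5058, 0.3341
  X=1: 0.3841, 0.5126, 0.3450
Sum of the 6 terms: H(X,Y) = 2.4550 bits

Marginal of X (row sums):
  P(X=0) = 0.124 + 0.261 + 0.101 = 0.486
  P(X=1) = 0.131 + 0.276 + 0.107 = 0.514
H(X) = -[0.486·log₂(0.486) + 0.514·log₂(0.514)]
  = 0.5059 + 0.4935 = 0.9994 bits

H(Y|X) = H(X,Y) - H(X) = 2.4550 - 0.9994 = 1.4556 bits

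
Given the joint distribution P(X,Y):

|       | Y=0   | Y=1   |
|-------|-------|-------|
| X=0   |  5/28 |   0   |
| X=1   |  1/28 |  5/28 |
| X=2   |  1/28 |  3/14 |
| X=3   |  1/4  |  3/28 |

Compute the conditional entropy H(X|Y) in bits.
1.5525 bits

H(X|Y) = H(X,Y) - H(Y)

H(X,Y) = -Σ_{x,y} P(x,y) log₂ P(x,y). Per-cell terms -P(x,y)·log₂P(x,y):
  X=0: 0.4438, 0.0000
  X=1: 0.1717, 0.4438
  X=2: 0.1717, 0.4762
  X=3: 0.5000, 0.3453
  (cells with P = 0 contribute 0)
Sum of the 8 terms: H(X,Y) = 2.5525 bits

Marginal of Y (column sums):
  P(Y=0) = 5/28 + 1/28 + 1/28 + 1/4 = 1/2
  P(Y=1) = 0 + 5/28 + 3/14 + 3/28 = 1/2
H(Y) = -[(1/2)·log₂(1/2) + (1/2)·log₂(1/2)]
  = 0.5000 + 0.5000 = 1.0000 bits

H(X|Y) = H(X,Y) - H(Y) = 2.5525 - 1.0000 = 1.5525 bits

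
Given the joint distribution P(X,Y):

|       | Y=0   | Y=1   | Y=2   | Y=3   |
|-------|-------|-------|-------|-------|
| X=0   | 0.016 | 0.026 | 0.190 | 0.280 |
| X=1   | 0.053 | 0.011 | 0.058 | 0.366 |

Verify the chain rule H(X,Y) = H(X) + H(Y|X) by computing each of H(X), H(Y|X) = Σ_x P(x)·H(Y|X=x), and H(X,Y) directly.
H(X) = 0.9996 bits, H(Y|X) = 1.2674 bits, H(X,Y) = 2.2670 bits

Marginal of X (row sums):
  P(X=0) = 0.016 + 0.026 + 0.190 + 0.280 = 0.512
  P(X=1) = 0.053 + 0.011 + 0.058 + 0.366 = 0.488
H(X) = -[0.512·log₂(0.512) + 0.488·log₂(0.488)]
  = 0.4945 + 0.5051 = 0.9996 bits

H(Y|X) = Σ_x P(x)·H(Y|X=x):
  X=0: P(X=0) = 0.512, P(Y|X=0) = (1/32, 13/256, 95/256, 35/64) → H(Y|X=0) = 1.3815
  X=1: P(X=1) = 0.488, P(Y|X=1) = (53/488, 11/488, 29/244, 3/4) → H(Y|X=1) = 1.1477
H(Y|X) = 0.512·1.3815 + 0.488·1.1477 = 1.2674 bits

H(X,Y) = -Σ_{x,y} P(x,y) log₂ P(x,y). Per-cell terms -P(x,y)·log₂P(x,y):
  X=0: 0.0955, 0.1369, 0.4552, 0.5142
  X=1: 0.2246, 0.0716, 0.2383, 0.5307
Sum of the 8 terms: H(X,Y) = 2.2670 bits

Chain rule check:
  H(X) + H(Y|X) = 0.9996 + 1.2674 = 2.2670 bits
  H(X,Y) = 2.2670 bits
✓ Chain rule verified.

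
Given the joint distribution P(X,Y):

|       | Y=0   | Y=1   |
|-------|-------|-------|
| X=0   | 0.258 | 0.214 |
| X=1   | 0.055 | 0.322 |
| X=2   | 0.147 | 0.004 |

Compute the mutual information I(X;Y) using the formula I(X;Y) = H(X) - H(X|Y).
0.2737 bits

I(X;Y) = H(X) - H(X|Y)

Marginal of X (row sums):
  P(X=0) = 0.258 + 0.214 = 0.472
  P(X=1) = 0.055 + 0.322 = 0.377
  P(X=2) = 0.147 + 0.004 = 0.151
H(X) = -[0.472·log₂(0.472) + 0.377·log₂(0.377) + 0.151·log₂(0.151)]
  = 0.51124 + 0.53058 + 0.41183 = 1.45365 bits

Marginal of Y (column sums):
  P(Y=0) = 0.258 + 0.055 + 0.147 = 0.460
  P(Y=1) = 0.214 + 0.322 + 0.004 = 0.540
H(X|Y) = Σ_y P(y)·H(X|Y=y):
  Y=0: P(Y=0) = 0.460, P(X|Y=0) = (129/230, 11/92, 147/460) → H(X|Y=0) = 1.36022
  Y=1: P(Y=1) = 0.540, P(X|Y=1) = (107/270, 161/270, 1/135) → H(X|Y=1) = 1.02639
H(X|Y) = 0.460·1.36022 + 0.540·1.02639 = 1.17995 bits

I(X;Y) = H(X) - H(X|Y) = 1.45365 - 1.17995 = 0.2737 bits

Cross-check via I(X;Y) = H(X) + H(Y) - H(X,Y): computing H(Y) from the column sums and H(X,Y) from the 6 cells in the same way gives H(Y) = 0.99538 bits and H(X,Y) = 2.17533 bits, so
I(X;Y) = 1.45365 + 0.99538 - 2.17533 = 0.2737 bits ✓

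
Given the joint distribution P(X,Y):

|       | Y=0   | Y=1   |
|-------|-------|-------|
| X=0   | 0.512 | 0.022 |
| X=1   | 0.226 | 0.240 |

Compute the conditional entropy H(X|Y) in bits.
0.7649 bits

H(X|Y) = H(X,Y) - H(Y)

H(X,Y) = -Σ_{x,y} P(x,y) log₂ P(x,y). Per-cell terms -P(x,y)·log₂P(x,y):
  X=0: 0.49448, 0.12114
  X=1: 0.48491, 0.49413
Sum of the 4 terms: H(X,Y) = 1.59466 bits

Marginal of Y (column sums):
  P(Y=0) = 0.512 + 0.226 = 0.738
  P(Y=1) = 0.022 + 0.240 = 0.262
H(Y) = -[0.738·log₂(0.738) + 0.262·log₂(0.262)]
  = 0.32347 + 0.50628 = 0.82975 bits

H(X|Y) = H(X,Y) - H(Y) = 1.59466 - 0.82975 = 0.7649 bits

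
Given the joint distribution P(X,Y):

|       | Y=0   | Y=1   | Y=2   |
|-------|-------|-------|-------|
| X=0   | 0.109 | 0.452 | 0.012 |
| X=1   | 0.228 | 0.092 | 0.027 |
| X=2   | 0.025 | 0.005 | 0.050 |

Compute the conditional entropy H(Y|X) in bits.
0.9922 bits

H(Y|X) = H(X,Y) - H(X)

H(X,Y) = -Σ_{x,y} P(x,y) log₂ P(x,y). Per-cell terms -P(x,y)·log₂P(x,y):
  X=0: 0.34854, 0.51781, 0.07657
  X=1: 0.48630, 0.31668, 0.14069
  X=2: 0.13305, 0.03822, 0.21610
Sum of the 9 terms: H(X,Y) = 2.27396 bits

Marginal of X (row sums):
  P(X=0) = 0.109 + 0.452 + 0.012 = 0.573
  P(X=1) = 0.228 + 0.092 + 0.027 = 0.347
  P(X=2) = 0.025 + 0.005 + 0.050 = 0.080
H(X) = -[0.573·log₂(0.573) + 0.347·log₂(0.347) + 0.080·log₂(0.080)]
  = 0.46034 + 0.52987 + 0.29151 = 1.28172 bits

H(Y|X) = H(X,Y) - H(X) = 2.27396 - 1.28172 = 0.9922 bits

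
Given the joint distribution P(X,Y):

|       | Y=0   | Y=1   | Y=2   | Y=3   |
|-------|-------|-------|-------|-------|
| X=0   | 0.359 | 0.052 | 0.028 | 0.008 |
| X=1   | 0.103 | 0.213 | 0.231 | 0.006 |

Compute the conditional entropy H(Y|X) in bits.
1.3063 bits

H(Y|X) = H(X,Y) - H(X)

H(X,Y) = -Σ_{x,y} P(x,y) log₂ P(x,y). Per-cell terms -P(x,y)·log₂P(x,y):
  X=0: 0.53058, 0.22180, 0.14444, 0.05573
  X=1: 0.33777, 0.47522, 0.48834, 0.04428
Sum of the 8 terms: H(X,Y) = 2.2982 bits

Marginal of X (row sums):
  P(X=0) = 0.359 + 0.052 + 0.028 + 0.008 = 0.447
  P(X=1) = 0.103 + 0.213 + 0.231 + 0.006 = 0.553
H(X) = -[0.447·log₂(0.447) + 0.553·log₂(0.553)]
  = 0.51926 + 0.47262 = 0.9919 bits

H(Y|X) = H(X,Y) - H(X) = 2.2982 - 0.9919 = 1.3063 bits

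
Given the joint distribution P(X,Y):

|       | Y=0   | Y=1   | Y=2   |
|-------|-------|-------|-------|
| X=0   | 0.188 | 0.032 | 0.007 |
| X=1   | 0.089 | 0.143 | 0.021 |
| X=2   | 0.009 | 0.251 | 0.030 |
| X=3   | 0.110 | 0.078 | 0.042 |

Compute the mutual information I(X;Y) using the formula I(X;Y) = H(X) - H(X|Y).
0.3183 bits

I(X;Y) = H(X) - H(X|Y)

Marginal of X (row sums):
  P(X=0) = 0.188 + 0.032 + 0.007 = 0.227
  P(X=1) = 0.089 + 0.143 + 0.021 = 0.253
  P(X=2) = 0.009 + 0.251 + 0.030 = 0.290
  P(X=3) = 0.110 + 0.078 + 0.042 = 0.230
H(X) = -[0.227·log₂(0.227) + 0.253·log₂(0.253) + 0.290·log₂(0.290) + 0.230·log₂(0.230)]
  = 0.48561 + 0.50165 + 0.51790 + 0.48767 = 1.9928 bits

Marginal of Y (column sums):
  P(Y=0) = 0.188 + 0.089 + 0.009 + 0.110 = 0.396
  P(Y=1) = 0.032 + 0.143 + 0.251 + 0.078 = 0.504
  P(Y=2) = 0.007 + 0.021 + 0.030 + 0.042 = 0.100
H(X|Y) = Σ_y P(y)·H(X|Y=y):
  Y=0: P(Y=0) = 0.396, P(X|Y=0) = (47/99, 89/396, 1/44, 5/18) → H(X|Y=0) = 1.63168
  Y=1: P(Y=1) = 0.504, P(X|Y=1) = (4/63, 143/504, 251/504, 13/84) → H(X|Y=1) = 1.68565
  Y=2: P(Y=2) = 0.100, P(X|Y=2) = (7/100, 21/100, 3/10, 21/50) → H(X|Y=2) = 1.78811
H(X|Y) = 0.396·1.63168 + 0.504·1.68565 + 0.100·1.78811 = 1.6745 bits

I(X;Y) = H(X) - H(X|Y) = 1.9928 - 1.6745 = 0.3183 bits

Cross-check via I(X;Y) = H(X) + H(Y) - H(X,Y): computing H(Y) from the column sums and H(X,Y) from the 12 cells in the same way gives H(Y) = 1.3596 bits and H(X,Y) = 3.0341 bits, so
I(X;Y) = 1.9928 + 1.3596 - 3.0341 = 0.3183 bits ✓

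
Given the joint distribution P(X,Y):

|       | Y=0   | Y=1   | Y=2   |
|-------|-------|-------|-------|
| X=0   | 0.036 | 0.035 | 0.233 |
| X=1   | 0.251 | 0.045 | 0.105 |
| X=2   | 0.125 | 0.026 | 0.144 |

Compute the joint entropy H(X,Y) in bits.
2.7894 bits

H(X,Y) = -Σ_{x,y} P(x,y) log₂ P(x,y). Per-cell terms -P(x,y)·log₂P(x,y):
  X=0: 0.17265, 0.16928, 0.48967
  X=1: 0.50055, 0.20133, 0.34141
  X=2: 0.37500, 0.13690, 0.40260
Sum of the 9 terms: H(X,Y) = 2.7894 bits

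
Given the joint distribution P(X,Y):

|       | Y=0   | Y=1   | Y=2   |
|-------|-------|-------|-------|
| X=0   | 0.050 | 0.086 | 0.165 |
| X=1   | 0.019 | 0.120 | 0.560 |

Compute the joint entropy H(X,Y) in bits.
1.8936 bits

H(X,Y) = -Σ_{x,y} P(x,y) log₂ P(x,y). Per-cell terms -P(x,y)·log₂P(x,y):
  X=0: 0.21610, 0.30440, 0.42891
  X=1: 0.10864, 0.36707, 0.46844
Sum of the 6 terms: H(X,Y) = 1.8936 bits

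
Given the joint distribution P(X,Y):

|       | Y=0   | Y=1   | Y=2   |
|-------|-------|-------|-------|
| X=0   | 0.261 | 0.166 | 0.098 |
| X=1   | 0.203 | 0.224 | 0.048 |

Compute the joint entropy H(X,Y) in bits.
2.4250 bits

H(X,Y) = -Σ_{x,y} P(x,y) log₂ P(x,y). Per-cell terms -P(x,y)·log₂P(x,y):
  X=0: 0.50579, 0.43006, 0.32841
  X=1: 0.46699, 0.48349, 0.21028
Sum of the 6 terms: H(X,Y) = 2.4250 bits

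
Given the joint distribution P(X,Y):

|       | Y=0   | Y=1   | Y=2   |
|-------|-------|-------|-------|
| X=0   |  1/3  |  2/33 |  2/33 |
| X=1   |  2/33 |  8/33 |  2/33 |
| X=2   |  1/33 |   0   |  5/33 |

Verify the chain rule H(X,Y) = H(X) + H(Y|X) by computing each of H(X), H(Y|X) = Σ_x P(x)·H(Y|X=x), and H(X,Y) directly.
H(X) = 1.4949 bits, H(Y|X) = 1.0748 bits, H(X,Y) = 2.5697 bits

Marginal of X (row sums):
  P(X=0) = 1/3 + 2/33 + 2/33 = 5/11
  P(X=1) = 2/33 + 8/33 + 2/33 = 4/11
  P(X=2) = 1/33 + 0 + 5/33 = 2/11
H(X) = -[(5/11)·log₂(5/11) + (4/11)·log₂(4/11) + (2/11)·log₂(2/11)]
  = 0.5170 + 0.5307 + 0.4472 = 1.4949 bits

H(Y|X) = Σ_x P(x)·H(Y|X=x):
  X=0: P(X=0) = 5/11, P(Y|X=0) = (11/15, 2/15, 2/15) → H(Y|X=0) = 1.1033
  X=1: P(X=1) = 4/11, P(Y|X=1) = (1/6, 2/3, 1/6) → H(Y|X=1) = 1.2516
  X=2: P(X=2) = 2/11, P(Y|X=2) = (1/6, 0, 5/6) → H(Y|X=2) = 0.6500
H(Y|X) = (5/11)·1.1033 + (4/11)·1.2516 + (2/11)·0.6500 = 1.0748 bits

H(X,Y) = -Σ_{x,y} P(x,y) log₂ P(x,y). Per-cell terms -P(x,y)·log₂P(x,y):
  X=0: 0.5283, 0.2451, 0.2451
  X=1: 0.2451, 0.4956, 0.2451
  X=2: 0.1529, 0.0000, 0.4125
  (cells with P = 0 contribute 0)
Sum of the 9 terms: H(X,Y) = 2.5697 bits

Chain rule check:
  H(X) + H(Y|X) = 1.4949 + 1.0748 = 2.5697 bits
  H(X,Y) = 2.5697 bits
✓ Chain rule verified.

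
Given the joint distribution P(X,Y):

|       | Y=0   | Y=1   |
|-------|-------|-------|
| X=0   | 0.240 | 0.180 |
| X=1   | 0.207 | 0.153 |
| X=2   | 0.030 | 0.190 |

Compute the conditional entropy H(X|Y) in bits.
1.4327 bits

H(X|Y) = H(X,Y) - H(Y)

H(X,Y) = -Σ_{x,y} P(x,y) log₂ P(x,y). Per-cell terms -P(x,y)·log₂P(x,y):
  X=0: 0.4941, 0.4453
  X=1: 0.4704, 0.4144
  X=2: 0.1518, 0.4552
Sum of the 6 terms: H(X,Y) = 2.4312 bits

Marginal of Y (column sums):
  P(Y=0) = 0.240 + 0.207 + 0.030 = 0.477
  P(Y=1) = 0.180 + 0.153 + 0.190 = 0.523
H(Y) = -[0.477·log₂(0.477) + 0.523·log₂(0.523)]
  = 0.5094 + 0.4891 = 0.9985 bits

H(X|Y) = H(X,Y) - H(Y) = 2.4312 - 0.9985 = 1.4327 bits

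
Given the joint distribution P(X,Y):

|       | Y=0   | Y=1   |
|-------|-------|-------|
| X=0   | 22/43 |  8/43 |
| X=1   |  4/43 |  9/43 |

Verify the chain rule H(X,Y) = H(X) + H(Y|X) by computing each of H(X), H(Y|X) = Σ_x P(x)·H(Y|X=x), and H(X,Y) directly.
H(X) = 0.8841 bits, H(Y|X) = 0.8529 bits, H(X,Y) = 1.7370 bits

Marginal of X (row sums):
  P(X=0) = 22/43 + 8/43 = 30/43
  P(X=1) = 4/43 + 9/43 = 13/43
H(X) = -[(30/43)·log₂(30/43) + (13/43)·log₂(13/43)]
  = 0.36235 + 0.52176 = 0.8841 bits

H(Y|X) = Σ_x P(x)·H(Y|X=x):
  X=0: P(X=0) = 30/43, P(Y|X=0) = (11/15, 4/15) → H(Y|X=0) = 0.83664
  X=1: P(X=1) = 13/43, P(Y|X=1) = (4/13, 9/13) → H(Y|X=1) = 0.89049
H(Y|X) = (30/43)·0.83664 + (13/43)·0.89049 = 0.8529 bits

H(X,Y) = -Σ_{x,y} P(x,y) log₂ P(x,y). Per-cell terms -P(x,y)·log₂P(x,y):
  X=0: 0.49466, 0.45140
  X=1: 0.31872, 0.47226
Sum of the 4 terms: H(X,Y) = 1.7370 bits

Chain rule check:
  H(X) + H(Y|X) = 0.8841 + 0.8529 = 1.7370 bits
  H(X,Y) = 1.7370 bits
✓ Chain rule verified.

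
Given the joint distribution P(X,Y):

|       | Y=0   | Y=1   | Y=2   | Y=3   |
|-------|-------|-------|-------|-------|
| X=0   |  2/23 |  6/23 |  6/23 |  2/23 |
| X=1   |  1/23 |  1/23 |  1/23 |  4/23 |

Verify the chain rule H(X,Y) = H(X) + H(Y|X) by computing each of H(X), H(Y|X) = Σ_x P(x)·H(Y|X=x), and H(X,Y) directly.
H(X) = 0.8865 bits, H(Y|X) = 1.7666 bits, H(X,Y) = 2.6531 bits

Marginal of X (row sums):
  P(X=0) = 2/23 + 6/23 + 6/23 + 2/23 = 16/23
  P(X=1) = 1/23 + 1/23 + 1/23 + 4/23 = 7/23
H(X) = -[(16/23)·log₂(16/23) + (7/23)·log₂(7/23)]
  = 0.364217 + 0.522324 = 0.8865 bits

H(Y|X) = Σ_x P(x)·H(Y|X=x):
  X=0: P(X=0) = 16/23, P(Y|X=0) = (1/8, 3/8, 3/8, 1/8) → H(Y|X=0) = 1.811278
  X=1: P(X=1) = 7/23, P(Y|X=1) = (1/7, 1/7, 1/7, 4/7) → H(Y|X=1) = 1.664498
H(Y|X) = (16/23)·1.811278 + (7/23)·1.664498 = 1.7666 bits

H(X,Y) = -Σ_{x,y} P(x,y) log₂ P(x,y). Per-cell terms -P(x,y)·log₂P(x,y):
  X=0: 0.306397, 0.505722, 0.505722, 0.306397
  X=1: 0.196677, 0.196677, 0.196677, 0.438880
Sum of the 8 terms: H(X,Y) = 2.6531 bits

Chain rule check:
  H(X) + H(Y|X) = 0.8865 + 1.7666 = 2.6531 bits
  H(X,Y) = 2.6531 bits
✓ Chain rule verified.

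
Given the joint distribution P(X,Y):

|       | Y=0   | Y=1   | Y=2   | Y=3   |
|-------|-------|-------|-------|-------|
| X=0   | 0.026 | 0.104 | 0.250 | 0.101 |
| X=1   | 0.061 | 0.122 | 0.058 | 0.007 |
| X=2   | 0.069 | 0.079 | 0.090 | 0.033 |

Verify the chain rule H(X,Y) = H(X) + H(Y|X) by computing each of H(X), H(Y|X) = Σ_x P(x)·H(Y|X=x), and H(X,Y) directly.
H(X) = 1.5172 bits, H(Y|X) = 1.7286 bits, H(X,Y) = 3.2458 bits

Marginal of X (row sums):
  P(X=0) = 0.026 + 0.104 + 0.250 + 0.101 = 0.481
  P(X=1) = 0.061 + 0.122 + 0.058 + 0.007 = 0.248
  P(X=2) = 0.069 + 0.079 + 0.090 + 0.033 = 0.271
H(X) = -[0.481·log₂(0.481) + 0.248·log₂(0.248) + 0.271·log₂(0.271)]
  = 0.507884 + 0.498874 + 0.510465 = 1.5172 bits

H(Y|X) = Σ_x P(x)·H(Y|X=x):
  X=0: P(X=0) = 0.481, P(Y|X=0) = (2/37, 8/37, 250/481, 101/481) → H(Y|X=0) = 1.668765
  X=1: P(X=1) = 0.248, P(Y|X=1) = (61/248, 61/124, 29/124, 7/248) → H(Y|X=1) = 1.636699
  X=2: P(X=2) = 0.271, P(Y|X=2) = (69/271, 79/271, 90/271, 33/271) → H(Y|X=2) = 1.918981
H(Y|X) = 0.481·1.668765 + 0.248·1.636699 + 0.271·1.918981 = 1.7286 bits

H(X,Y) = -Σ_{x,y} P(x,y) log₂ P(x,y). Per-cell terms -P(x,y)·log₂P(x,y):
  X=0: 0.136899, 0.339596, 0.500000, 0.334065
  X=1: 0.246138, 0.370276, 0.238253, 0.050109
  X=2: 0.266151, 0.289298, 0.312654, 0.162406
Sum of the 12 terms: H(X,Y) = 3.2458 bits

Chain rule check:
  H(X) + H(Y|X) = 1.5172 + 1.7286 = 3.2458 bits
  H(X,Y) = 3.2458 bits
✓ Chain rule verified.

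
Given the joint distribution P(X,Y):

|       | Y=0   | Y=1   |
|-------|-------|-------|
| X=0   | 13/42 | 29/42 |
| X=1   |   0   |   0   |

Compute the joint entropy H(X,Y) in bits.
0.8926 bits

H(X,Y) = -Σ_{x,y} P(x,y) log₂ P(x,y). Per-cell terms -P(x,y)·log₂P(x,y):
  X=0: 0.5237, 0.3689
  X=1: 0.0000, 0.0000
  (cells with P = 0 contribute 0)
Sum of the 4 terms: H(X,Y) = 0.8926 bits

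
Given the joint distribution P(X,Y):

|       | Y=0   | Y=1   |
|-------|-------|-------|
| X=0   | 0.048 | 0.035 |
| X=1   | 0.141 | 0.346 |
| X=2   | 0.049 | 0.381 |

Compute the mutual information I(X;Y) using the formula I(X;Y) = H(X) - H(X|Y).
0.0674 bits

I(X;Y) = H(X) - H(X|Y)

Marginal of X (row sums):
  P(X=0) = 0.048 + 0.035 = 0.083
  P(X=1) = 0.141 + 0.346 = 0.487
  P(X=2) = 0.049 + 0.381 = 0.430
H(X) = -[0.083·log₂(0.083) + 0.487·log₂(0.487) + 0.430·log₂(0.430)]
  = 0.2980 + 0.5055 + 0.5236 = 1.3271 bits

Marginal of Y (column sums):
  P(Y=0) = 0.048 + 0.141 + 0.049 = 0.238
  P(Y=1) = 0.035 + 0.346 + 0.381 = 0.762
H(X|Y) = Σ_y P(y)·H(X|Y=y):
  Y=0: P(Y=0) = 0.238, P(X|Y=0) = (24/119, 141/238, 7/34) → H(X|Y=0) = 1.3827
  Y=1: P(Y=1) = 0.762, P(X|Y=1) = (35/762, 173/381, 1/2) → H(X|Y=1) = 1.2213
H(X|Y) = 0.238·1.3827 + 0.762·1.2213 = 1.2597 bits

I(X;Y) = H(X) - H(X|Y) = 1.3271 - 1.2597 = 0.0674 bits

Cross-check via I(X;Y) = H(X) + H(Y) - H(X,Y): computing H(Y) from the column sums and H(X,Y) from the 6 cells in the same way gives H(Y) = 0.7917 bits and H(X,Y) = 2.0514 bits, so
I(X;Y) = 1.3271 + 0.7917 - 2.0514 = 0.0674 bits ✓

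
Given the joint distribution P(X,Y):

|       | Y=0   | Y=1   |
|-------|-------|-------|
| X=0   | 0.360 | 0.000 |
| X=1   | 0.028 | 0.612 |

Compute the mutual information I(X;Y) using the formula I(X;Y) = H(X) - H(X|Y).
0.7976 bits

I(X;Y) = H(X) - H(X|Y)

Marginal of X (row sums):
  P(X=0) = 0.360 + 0.000 = 0.360
  P(X=1) = 0.028 + 0.612 = 0.640
H(X) = -[0.360·log₂(0.360) + 0.640·log₂(0.640)]
  = 0.5306 + 0.4121 = 0.9427 bits

Marginal of Y (column sums):
  P(Y=0) = 0.360 + 0.028 = 0.388
  P(Y=1) = 0.000 + 0.612 = 0.612
H(X|Y) = Σ_y P(y)·H(X|Y=y):
  Y=0: P(Y=0) = 0.388, P(X|Y=0) = (90/97, 7/97) → H(X|Y=0) = 0.3740
  Y=1: P(Y=1) = 0.612, P(X|Y=1) = (0, 1) → H(X|Y=1) = 0.0000
H(X|Y) = 0.388·0.3740 + 0.612·0.0000 = 0.1451 bits

I(X;Y) = H(X) - H(X|Y) = 0.9427 - 0.1451 = 0.7976 bits

Cross-check via I(X;Y) = H(X) + H(Y) - H(X,Y): computing H(Y) from the column sums and H(X,Y) from the 4 cells in the same way gives H(Y) = 0.9635 bits and H(X,Y) = 1.1086 bits, so
I(X;Y) = 0.9427 + 0.9635 - 1.1086 = 0.7976 bits ✓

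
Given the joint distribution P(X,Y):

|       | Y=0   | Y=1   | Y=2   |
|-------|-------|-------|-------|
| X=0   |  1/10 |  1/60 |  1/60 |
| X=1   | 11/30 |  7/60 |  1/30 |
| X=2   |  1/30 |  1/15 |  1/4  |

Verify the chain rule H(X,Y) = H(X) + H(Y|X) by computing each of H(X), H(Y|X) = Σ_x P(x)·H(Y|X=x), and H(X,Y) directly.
H(X) = 1.4099 bits, H(Y|X) = 1.0991 bits, H(X,Y) = 2.5090 bits

Marginal of X (row sums):
  P(X=0) = 1/10 + 1/60 + 1/60 = 2/15
  P(X=1) = 11/30 + 7/60 + 1/30 = 31/60
  P(X=2) = 1/30 + 1/15 + 1/4 = 7/20
H(X) = -[(2/15)·log₂(2/15) + (31/60)·log₂(31/60) + (7/20)·log₂(7/20)]
  = 0.3876 + 0.4922 + 0.5301 = 1.4099 bits

H(Y|X) = Σ_x P(x)·H(Y|X=x):
  X=0: P(X=0) = 2/15, P(Y|X=0) = (3/4, 1/8, 1/8) → H(Y|X=0) = 1.0613
  X=1: P(X=1) = 31/60, P(Y|X=1) = (22/31, 7/31, 2/31) → H(Y|X=1) = 1.0910
  X=2: P(X=2) = 7/20, P(Y|X=2) = (2/21, 4/21, 5/7) → H(Y|X=2) = 1.1255
H(Y|X) = (2/15)·1.0613 + (31/60)·1.0910 + (7/20)·1.1255 = 1.0991 bits

H(X,Y) = -Σ_{x,y} P(x,y) log₂ P(x,y). Per-cell terms -P(x,y)·log₂P(x,y):
  X=0: 0.3322, 0.0984, 0.0984
  X=1: 0.5307, 0.3616, 0.1636
  X=2: 0.1636, 0.2605, 0.5000
Sum of the 9 terms: H(X,Y) = 2.5090 bits

Chain rule check:
  H(X) + H(Y|X) = 1.4099 + 1.0991 = 2.5090 bits
  H(X,Y) = 2.5090 bits
✓ Chain rule verified.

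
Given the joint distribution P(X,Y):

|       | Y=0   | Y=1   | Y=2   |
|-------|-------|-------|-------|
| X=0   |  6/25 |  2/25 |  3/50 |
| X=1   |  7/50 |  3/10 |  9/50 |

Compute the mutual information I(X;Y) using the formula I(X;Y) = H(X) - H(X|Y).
0.1204 bits

I(X;Y) = H(X) - H(X|Y)

Marginal of X (row sums):
  P(X=0) = 6/25 + 2/25 + 3/50 = 19/50
  P(X=1) = 7/50 + 3/10 + 9/50 = 31/50
H(X) = -[(19/50)·log₂(19/50) + (31/50)·log₂(31/50)]
  = 0.53045 + 0.42759 = 0.95804 bits

Marginal of Y (column sums):
  P(Y=0) = 6/25 + 7/50 = 19/50
  P(Y=1) = 2/25 + 3/10 = 19/50
  P(Y=2) = 3/50 + 9/50 = 6/25
H(X|Y) = Σ_y P(y)·H(X|Y=y):
  Y=0: P(Y=0) = 19/50, P(X|Y=0) = (12/19, 7/19) → H(X|Y=0) = 0.94945
  Y=1: P(Y=1) = 19/50, P(X|Y=1) = (4/19, 15/19) → H(X|Y=1) = 0.74249
  Y=2: P(Y=2) = 6/25, P(X|Y=2) = (1/4, 3/4) → H(X|Y=2) = 0.81128
H(X|Y) = (19/50)·0.94945 + (19/50)·0.74249 + (6/25)·0.81128 = 0.83764 bits

I(X;Y) = H(X) - H(X|Y) = 0.95804 - 0.83764 = 0.1204 bits

Cross-check via I(X;Y) = H(X) + H(Y) - H(X,Y): computing H(Y) from the column sums and H(X,Y) from the 6 cells in the same way gives H(Y) = 1.55504 bits and H(X,Y) = 2.39268 bits, so
I(X;Y) = 0.95804 + 1.55504 - 2.39268 = 0.1204 bits ✓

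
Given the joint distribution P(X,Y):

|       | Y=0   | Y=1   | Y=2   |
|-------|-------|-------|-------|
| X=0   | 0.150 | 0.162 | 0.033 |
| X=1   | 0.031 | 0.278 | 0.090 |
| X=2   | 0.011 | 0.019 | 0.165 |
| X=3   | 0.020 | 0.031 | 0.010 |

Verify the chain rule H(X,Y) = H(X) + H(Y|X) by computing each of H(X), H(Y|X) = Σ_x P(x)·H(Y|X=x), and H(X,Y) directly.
H(X) = 1.7646 bits, H(Y|X) = 1.1590 bits, H(X,Y) = 2.9236 bits

Marginal of X (row sums):
  P(X=0) = 0.150 + 0.162 + 0.033 = 0.345
  P(X=1) = 0.031 + 0.278 + 0.090 = 0.399
  P(X=2) = 0.011 + 0.019 + 0.165 = 0.195
  P(X=3) = 0.020 + 0.031 + 0.010 = 0.061
H(X) = -[0.345·log₂(0.345) + 0.399·log₂(0.399) + 0.195·log₂(0.195) + 0.061·log₂(0.061)]
  = 0.52969 + 0.52889 + 0.45990 + 0.24614 = 1.7646 bits

H(Y|X) = Σ_x P(x)·H(Y|X=x):
  X=0: P(X=0) = 0.345, P(Y|X=0) = (10/23, 54/115, 11/115) → H(Y|X=0) = 1.35844
  X=1: P(X=1) = 0.399, P(Y|X=1) = (31/399, 278/399, 30/133) → H(Y|X=1) = 1.13420
  X=2: P(X=2) = 0.195, P(Y|X=2) = (11/195, 19/195, 11/13) → H(Y|X=2) = 0.76524
  X=3: P(X=3) = 0.061, P(Y|X=3) = (20/61, 31/61, 10/61) → H(Y|X=3) = 1.45143
H(Y|X) = 0.345·1.35844 + 0.399·1.13420 + 0.195·0.76524 + 0.061·1.45143 = 1.1590 bits

H(X,Y) = -Σ_{x,y} P(x,y) log₂ P(x,y). Per-cell terms -P(x,y)·log₂P(x,y):
  X=0: 0.41054, 0.42540, 0.16241
  X=1: 0.15536, 0.51342, 0.31265
  X=2: 0.07157, 0.10864, 0.42891
  X=3: 0.11288, 0.15536, 0.06644
Sum of the 12 terms: H(X,Y) = 2.9236 bits

Chain rule check:
  H(X) + H(Y|X) = 1.7646 + 1.1590 = 2.9236 bits
  H(X,Y) = 2.9236 bits
✓ Chain rule verified.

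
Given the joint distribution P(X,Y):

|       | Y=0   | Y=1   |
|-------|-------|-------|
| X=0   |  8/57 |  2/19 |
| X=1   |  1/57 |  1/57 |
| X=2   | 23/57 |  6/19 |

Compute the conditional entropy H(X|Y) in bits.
1.0085 bits

H(X|Y) = H(X,Y) - H(Y)

H(X,Y) = -Σ_{x,y} P(x,y) log₂ P(x,y). Per-cell terms -P(x,y)·log₂P(x,y):
  X=0: 0.39760, 0.34189
  X=1: 0.10233, 0.10233
  X=2: 0.52833, 0.52515
Sum of the 6 terms: H(X,Y) = 1.9976 bits

Marginal of Y (column sums):
  P(Y=0) = 8/57 + 1/57 + 23/57 = 32/57
  P(Y=1) = 2/19 + 1/57 + 6/19 = 25/57
H(Y) = -[(32/57)·log₂(32/57) + (25/57)·log₂(25/57)]
  = 0.46759 + 0.52151 = 0.9891 bits

H(X|Y) = H(X,Y) - H(Y) = 1.9976 - 0.9891 = 1.0085 bits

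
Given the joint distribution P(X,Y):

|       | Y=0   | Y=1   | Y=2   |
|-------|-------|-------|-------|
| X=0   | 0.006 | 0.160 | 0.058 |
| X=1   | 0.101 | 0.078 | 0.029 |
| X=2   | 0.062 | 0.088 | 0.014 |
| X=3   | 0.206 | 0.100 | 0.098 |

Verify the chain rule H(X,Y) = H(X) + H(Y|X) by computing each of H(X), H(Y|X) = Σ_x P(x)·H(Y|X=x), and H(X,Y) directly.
H(X) = 1.9107 bits, H(Y|X) = 1.3378 bits, H(X,Y) = 3.2484 bits

Marginal of X (row sums):
  P(X=0) = 0.006 + 0.160 + 0.058 = 0.224
  P(X=1) = 0.101 + 0.078 + 0.029 = 0.208
  P(X=2) = 0.062 + 0.088 + 0.014 = 0.164
  P(X=3) = 0.206 + 0.100 + 0.098 = 0.404
H(X) = -[0.224·log₂(0.224) + 0.208·log₂(0.208) + 0.164·log₂(0.164) + 0.404·log₂(0.404)]
  = 0.48349 + 0.47119 + 0.42775 + 0.52826 = 1.9107 bits

H(Y|X) = Σ_x P(x)·H(Y|X=x):
  X=0: P(X=0) = 0.224, P(Y|X=0) = (3/112, 5/7, 29/112) → H(Y|X=0) = 0.99137
  X=1: P(X=1) = 0.208, P(Y|X=1) = (101/208, 3/8, 29/208) → H(Y|X=1) = 1.43303
  X=2: P(X=2) = 0.164, P(Y|X=2) = (31/82, 22/41, 7/82) → H(Y|X=2) = 1.31552
  X=3: P(X=3) = 0.404, P(Y|X=3) = (103/202, 25/101, 49/202) → H(Y|X=3) = 1.48978
H(Y|X) = 0.224·0.99137 + 0.208·1.43303 + 0.164·1.31552 + 0.404·1.48978 = 1.3378 bits

H(X,Y) = -Σ_{x,y} P(x,y) log₂ P(x,y). Per-cell terms -P(x,y)·log₂P(x,y):
  X=0: 0.04428, 0.42302, 0.23825
  X=1: 0.33406, 0.28707, 0.14813
  X=2: 0.24872, 0.30856, 0.08622
  X=3: 0.46953, 0.33219, 0.32841
Sum of the 12 terms: H(X,Y) = 3.2484 bits

Chain rule check:
  H(X) + H(Y|X) = 1.9107 + 1.3378 = 3.2485 bits
  H(X,Y) = 3.2484 bits
✓ Chain rule verified (Δ = 0.0001 is 4-dp rounding noise: each of the three values was rounded independently).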